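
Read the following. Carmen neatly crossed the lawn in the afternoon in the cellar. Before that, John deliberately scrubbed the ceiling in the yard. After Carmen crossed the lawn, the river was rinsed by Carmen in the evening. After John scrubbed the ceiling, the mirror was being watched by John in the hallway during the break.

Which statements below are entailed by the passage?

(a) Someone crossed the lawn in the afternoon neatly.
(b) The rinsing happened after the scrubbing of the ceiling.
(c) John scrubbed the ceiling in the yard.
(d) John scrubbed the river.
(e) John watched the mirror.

(a), (b), (c), (e)

(a) Entailed — the original entails any weakening of itself; this just drops 'in the cellar' and generalizes the agent.
(b) Entailed — the narrative places the scrubbing before the rinsing.
(c) Entailed — the original entails any weakening of itself; this just drops 'deliberately'.
(d) Not entailed — John scrubbed the ceiling, not the river; the river belongs to the rinsing event.
(e) Entailed — 'watch' is an activity; 'was watching' entails that some watching happened, so 'watched' holds.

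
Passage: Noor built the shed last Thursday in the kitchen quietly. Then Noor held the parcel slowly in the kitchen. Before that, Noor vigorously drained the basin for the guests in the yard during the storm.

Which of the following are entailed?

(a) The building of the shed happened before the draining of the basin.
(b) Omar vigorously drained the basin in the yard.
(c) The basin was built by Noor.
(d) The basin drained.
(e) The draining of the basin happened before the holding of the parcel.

(a) Not entailed — the narrative doesn't order the building relative to the draining.
(b) Not entailed — the passage has Noor draining the basin, not Omar.
(c) Not entailed — Noor built the shed, not the basin; the basin belongs to the draining event.
(d) Entailed — 'Noor drained the basin' is causative; it entails the inchoative 'the basin drained'.
(e) Entailed — the narrative places the draining before the holding.

(d), (e)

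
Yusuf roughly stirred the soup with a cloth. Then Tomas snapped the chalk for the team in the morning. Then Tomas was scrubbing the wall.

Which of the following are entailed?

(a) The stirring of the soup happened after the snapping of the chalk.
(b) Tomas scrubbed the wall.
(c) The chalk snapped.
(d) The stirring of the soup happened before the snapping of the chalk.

(b), (c), (d)

(a) Not entailed — the narrative places the stirring before the snapping, not after.
(b) Entailed — 'scrub' is an activity; 'was scrubbing' entails that some scrubbing happened, so 'scrubbed' holds.
(c) Entailed — 'Tomas snapped the chalk' is causative; it entails the inchoative 'the chalk snapped'.
(d) Entailed — the narrative places the stirring before the snapping.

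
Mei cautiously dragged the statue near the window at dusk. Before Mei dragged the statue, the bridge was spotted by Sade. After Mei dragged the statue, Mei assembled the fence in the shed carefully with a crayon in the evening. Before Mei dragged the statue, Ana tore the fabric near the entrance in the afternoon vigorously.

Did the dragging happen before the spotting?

The narrative orders the spotting before the dragging.

no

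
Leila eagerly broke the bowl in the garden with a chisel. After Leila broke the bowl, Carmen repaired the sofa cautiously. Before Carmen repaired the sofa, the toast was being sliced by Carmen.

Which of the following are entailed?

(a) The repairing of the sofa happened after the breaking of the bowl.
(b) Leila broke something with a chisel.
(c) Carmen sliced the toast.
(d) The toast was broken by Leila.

(a), (b)

(a) Entailed — the narrative places the breaking before the repairing.
(b) Entailed — the original entails any weakening of itself; this just drops 'eagerly', 'in the garden' and generalizes the patient.
(c) Not entailed — 'was slicing' is progressive on an accomplishment; it does not entail the completed 'sliced'.
(d) Not entailed — Leila broke the bowl, not the toast; the toast belongs to the slicing event.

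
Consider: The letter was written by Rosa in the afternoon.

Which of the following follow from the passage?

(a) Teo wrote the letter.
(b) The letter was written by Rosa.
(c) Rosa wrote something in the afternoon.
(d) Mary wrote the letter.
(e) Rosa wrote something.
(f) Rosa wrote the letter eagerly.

(a) Not entailed — the passage has Rosa writing the letter, not Teo.
(b) Entailed — every conjunct here is already in the original writing event.
(c) Entailed — generalizing the patient leaves a sub-description the original still satisfies.
(d) Not entailed — the passage has Rosa writing the letter, not Mary.
(e) Entailed — dropping 'in the afternoon' and generalizing the patient leaves a sub-description the original still satisfies.
(f) Not entailed — 'eagerly' adds information not in the original event.

(b), (c), (e)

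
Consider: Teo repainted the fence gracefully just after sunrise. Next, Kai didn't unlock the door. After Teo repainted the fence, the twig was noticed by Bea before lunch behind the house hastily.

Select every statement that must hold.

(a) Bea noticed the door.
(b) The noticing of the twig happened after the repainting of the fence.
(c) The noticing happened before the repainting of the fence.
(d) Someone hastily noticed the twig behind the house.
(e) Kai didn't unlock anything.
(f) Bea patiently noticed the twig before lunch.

(b), (d)

(a) Not entailed — Bea noticed the twig, not the door; the door belongs to the unlocking event.
(b) Entailed — the narrative places the repainting before the noticing.
(c) Not entailed — the narrative places the repainting before the noticing, not after.
(d) Entailed — this follows by dropping conjuncts from the noticing event's description.
(e) Not entailed — the original only denies this specific event; Kai may have unlocked something else.
(f) Not entailed — 'patiently' adds a manner not in (and inconsistent with) the original.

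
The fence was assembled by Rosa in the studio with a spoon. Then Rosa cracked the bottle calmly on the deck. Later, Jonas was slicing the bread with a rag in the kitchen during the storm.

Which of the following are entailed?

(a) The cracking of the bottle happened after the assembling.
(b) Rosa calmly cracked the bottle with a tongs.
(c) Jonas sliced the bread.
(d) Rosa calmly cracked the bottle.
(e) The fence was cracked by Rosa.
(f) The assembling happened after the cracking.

(a), (d)

(a) Entailed — the narrative places the assembling before the cracking.
(b) Not entailed — 'with a tongs' adds information not in the original event.
(c) Not entailed — 'was slicing' is progressive on an accomplishment; it does not entail the completed 'sliced'.
(d) Entailed — the original entails any weakening of itself; this just drops 'on the deck'.
(e) Not entailed — Rosa cracked the bottle, not the fence; the fence belongs to the assembling event.
(f) Not entailed — the narrative places the assembling before the cracking, not after.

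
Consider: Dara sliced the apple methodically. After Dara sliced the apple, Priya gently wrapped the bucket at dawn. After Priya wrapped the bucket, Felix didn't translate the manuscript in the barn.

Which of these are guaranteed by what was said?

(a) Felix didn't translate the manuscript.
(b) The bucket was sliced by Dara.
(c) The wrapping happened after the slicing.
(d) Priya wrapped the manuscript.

(a) Not entailed — dropping 'in the barn' under negation is not valid — the original leaves open that Felix translated the manuscript some other way.
(b) Not entailed — Dara sliced the apple, not the bucket; the bucket belongs to the wrapping event.
(c) Entailed — the narrative places the slicing before the wrapping.
(d) Not entailed — Priya wrapped the bucket, not the manuscript; the manuscript belongs to the translating event.

(c)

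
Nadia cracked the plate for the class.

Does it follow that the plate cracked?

'Nadia cracked the plate' is the causative; it entails the inchoative 'the plate cracked'.

yes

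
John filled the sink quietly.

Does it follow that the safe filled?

Nothing is said about any safe; only the sink is affected.

no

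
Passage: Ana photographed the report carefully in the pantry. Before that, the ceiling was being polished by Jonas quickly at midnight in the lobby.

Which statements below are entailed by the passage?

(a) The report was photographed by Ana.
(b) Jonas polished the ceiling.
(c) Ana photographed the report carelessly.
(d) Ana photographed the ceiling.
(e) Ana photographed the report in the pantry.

(a), (b), (e)

(a) Entailed — every conjunct here is already in the original photographing event.
(b) Entailed — 'polish' is an activity; 'was polishing' entails that some polishing happened, so 'polished' holds.
(c) Not entailed — 'carelessly' adds a manner not in (and inconsistent with) the original.
(d) Not entailed — Ana photographed the report, not the ceiling; the ceiling belongs to the polishing event.
(e) Entailed — dropping 'carefully' leaves a sub-description the original still satisfies.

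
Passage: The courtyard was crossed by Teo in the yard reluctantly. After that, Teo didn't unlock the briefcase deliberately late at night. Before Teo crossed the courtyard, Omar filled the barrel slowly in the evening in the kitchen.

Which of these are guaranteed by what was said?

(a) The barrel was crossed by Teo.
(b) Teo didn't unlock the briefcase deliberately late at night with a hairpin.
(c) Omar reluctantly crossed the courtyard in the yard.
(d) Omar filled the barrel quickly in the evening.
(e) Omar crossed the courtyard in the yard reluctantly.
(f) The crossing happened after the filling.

(a) Not entailed — Teo crossed the courtyard, not the barrel; the barrel belongs to the filling event.
(b) Entailed — under negation, adding a further restriction is entailed: if no such unlocking event occurred, none occurred with a hairpin either.
(c) Not entailed — the passage has Teo crossing the courtyard, not Omar.
(d) Not entailed — 'quickly' adds a manner not in (and inconsistent with) the original.
(e) Not entailed — the passage has Teo crossing the courtyard, not Omar.
(f) Entailed — the narrative places the filling before the crossing.

(b), (f)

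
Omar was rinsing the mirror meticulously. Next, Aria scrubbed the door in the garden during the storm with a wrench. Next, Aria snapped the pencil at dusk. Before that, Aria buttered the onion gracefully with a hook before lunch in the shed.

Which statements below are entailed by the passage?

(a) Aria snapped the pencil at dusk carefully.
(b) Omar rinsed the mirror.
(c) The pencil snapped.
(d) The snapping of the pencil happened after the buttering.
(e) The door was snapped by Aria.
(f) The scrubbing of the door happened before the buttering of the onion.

(a) Not entailed — 'carefully' adds information not in the original event.
(b) Entailed — 'rinse' is an activity; 'was rinsing' entails that some rinsing happened, so 'rinsed' holds.
(c) Entailed — 'Aria snapped the pencil' is causative; it entails the inchoative 'the pencil snapped'.
(d) Entailed — the narrative places the buttering before the snapping.
(e) Not entailed — Aria snapped the pencil, not the door; the door belongs to the scrubbing event.
(f) Not entailed — the narrative doesn't order the scrubbing relative to the buttering.

(b), (c), (d)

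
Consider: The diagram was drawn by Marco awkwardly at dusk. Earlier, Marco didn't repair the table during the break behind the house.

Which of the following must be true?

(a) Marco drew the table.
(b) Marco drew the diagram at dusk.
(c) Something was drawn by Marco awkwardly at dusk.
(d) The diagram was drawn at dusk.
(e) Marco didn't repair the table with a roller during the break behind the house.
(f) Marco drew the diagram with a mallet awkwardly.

(a) Not entailed — Marco drew the diagram, not the table; the table belongs to the repairing event.
(b) Entailed — the original entails any weakening of itself; this just drops 'awkwardly'.
(c) Entailed — the original entails any weakening of itself; this just generalizes the patient.
(d) Entailed — this follows by dropping conjuncts from the drawing event's description.
(e) Entailed — under negation, adding a further restriction is entailed: if no such repairing event occurred, none occurred with a roller either.
(f) Not entailed — 'with a mallet' adds information not in the original event.

(b), (c), (d), (e)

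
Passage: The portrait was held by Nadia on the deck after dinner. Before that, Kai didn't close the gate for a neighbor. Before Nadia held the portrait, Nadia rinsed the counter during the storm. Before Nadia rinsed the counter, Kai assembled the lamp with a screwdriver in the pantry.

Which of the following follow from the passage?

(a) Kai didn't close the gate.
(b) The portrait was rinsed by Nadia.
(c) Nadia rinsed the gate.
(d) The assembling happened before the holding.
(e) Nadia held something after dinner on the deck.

(d), (e)

(a) Not entailed — dropping 'for a neighbor' under negation is not valid — the original leaves open that Kai closed the gate some other way.
(b) Not entailed — Nadia rinsed the counter, not the portrait; the portrait belongs to the holding event.
(c) Not entailed — Nadia rinsed the counter, not the gate; the gate belongs to the closing event.
(d) Entailed — the narrative places the assembling before the holding.
(e) Entailed — this follows by dropping conjuncts from the holding event's description.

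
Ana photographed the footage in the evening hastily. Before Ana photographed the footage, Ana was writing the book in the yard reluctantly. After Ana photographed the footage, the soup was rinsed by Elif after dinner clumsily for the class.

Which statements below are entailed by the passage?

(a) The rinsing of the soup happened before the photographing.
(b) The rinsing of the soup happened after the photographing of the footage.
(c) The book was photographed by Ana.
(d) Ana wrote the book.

(b)

(a) Not entailed — the narrative places the photographing before the rinsing, not after.
(b) Entailed — the narrative places the photographing before the rinsing.
(c) Not entailed — Ana photographed the footage, not the book; the book belongs to the writing event.
(d) Not entailed — 'was writing' is progressive on an accomplishment; it does not entail the completed 'wrote'.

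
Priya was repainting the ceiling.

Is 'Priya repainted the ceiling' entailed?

no

'was repainting' is progressive; for an accomplishment like 'repaint the ceiling', it doesn't entail completion.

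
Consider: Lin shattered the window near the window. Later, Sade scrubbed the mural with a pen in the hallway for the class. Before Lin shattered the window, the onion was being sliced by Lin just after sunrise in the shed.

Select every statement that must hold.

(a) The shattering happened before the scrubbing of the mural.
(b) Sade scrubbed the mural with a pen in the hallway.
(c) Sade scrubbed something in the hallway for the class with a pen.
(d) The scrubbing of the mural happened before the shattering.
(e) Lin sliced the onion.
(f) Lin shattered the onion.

(a), (b), (c)

(a) Entailed — the narrative places the shattering before the scrubbing.
(b) Entailed — dropping 'for the class' leaves a sub-description the original still satisfies.
(c) Entailed — every conjunct here is already in the original scrubbing event.
(d) Not entailed — the narrative places the shattering before the scrubbing, not after.
(e) Not entailed — 'was slicing' is progressive on an accomplishment; it does not entail the completed 'sliced'.
(f) Not entailed — Lin shattered the window, not the onion; the onion belongs to the slicing event.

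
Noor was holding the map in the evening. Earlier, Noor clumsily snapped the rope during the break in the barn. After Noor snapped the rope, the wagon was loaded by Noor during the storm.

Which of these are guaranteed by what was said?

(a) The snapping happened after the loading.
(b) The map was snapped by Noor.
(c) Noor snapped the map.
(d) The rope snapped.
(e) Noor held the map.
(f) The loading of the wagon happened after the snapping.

(d), (e), (f)

(a) Not entailed — the narrative places the snapping before the loading, not after.
(b) Not entailed — Noor snapped the rope, not the map; the map belongs to the holding event.
(c) Not entailed — Noor snapped the rope, not the map; the map belongs to the holding event.
(d) Entailed — 'Noor snapped the rope' is causative; it entails the inchoative 'the rope snapped'.
(e) Entailed — 'hold' is an activity; 'was holding' entails that some holding happened, so 'held' holds.
(f) Entailed — the narrative places the snapping before the loading.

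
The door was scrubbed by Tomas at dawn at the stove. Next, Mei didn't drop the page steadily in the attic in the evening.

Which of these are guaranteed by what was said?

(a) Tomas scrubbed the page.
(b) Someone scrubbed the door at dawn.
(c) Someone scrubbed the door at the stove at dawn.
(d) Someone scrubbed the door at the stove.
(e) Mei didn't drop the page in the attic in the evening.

(b), (c), (d)

(a) Not entailed — Tomas scrubbed the door, not the page; the page belongs to the dropping event.
(b) Entailed — dropping 'at the stove' and generalizing the agent leaves a sub-description the original still satisfies.
(c) Entailed — every conjunct here is already in the original scrubbing event.
(d) Entailed — dropping 'at dawn' and generalizing the agent leaves a sub-description the original still satisfies.
(e) Not entailed — dropping 'steadily' under negation is not valid — the original leaves open that Mei dropped the page some other way.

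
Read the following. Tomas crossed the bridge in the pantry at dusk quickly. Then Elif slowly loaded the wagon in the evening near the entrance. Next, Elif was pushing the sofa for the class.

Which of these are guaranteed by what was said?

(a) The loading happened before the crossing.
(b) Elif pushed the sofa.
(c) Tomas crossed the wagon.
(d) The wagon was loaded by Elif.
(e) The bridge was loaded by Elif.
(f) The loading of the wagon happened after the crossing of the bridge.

(b), (d), (f)

(a) Not entailed — the narrative places the crossing before the loading, not after.
(b) Entailed — 'push' is an activity; 'was pushing' entails that some pushing happened, so 'pushed' holds.
(c) Not entailed — Tomas crossed the bridge, not the wagon; the wagon belongs to the loading event.
(d) Entailed — every conjunct here is already in the original loading event.
(e) Not entailed — Elif loaded the wagon, not the bridge; the bridge belongs to the crossing event.
(f) Entailed — the narrative places the crossing before the loading.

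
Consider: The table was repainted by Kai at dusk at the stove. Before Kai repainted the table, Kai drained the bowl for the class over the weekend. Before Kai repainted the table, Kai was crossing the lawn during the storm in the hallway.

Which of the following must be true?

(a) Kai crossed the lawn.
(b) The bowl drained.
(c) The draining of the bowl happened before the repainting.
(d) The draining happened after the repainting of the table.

(a) Not entailed — 'was crossing' is progressive on an accomplishment; it does not entail the completed 'crossed'.
(b) Entailed — 'Kai drained the bowl' is causative; it entails the inchoative 'the bowl drained'.
(c) Entailed — the narrative places the draining before the repainting.
(d) Not entailed — the narrative places the draining before the repainting, not after.

(b), (c)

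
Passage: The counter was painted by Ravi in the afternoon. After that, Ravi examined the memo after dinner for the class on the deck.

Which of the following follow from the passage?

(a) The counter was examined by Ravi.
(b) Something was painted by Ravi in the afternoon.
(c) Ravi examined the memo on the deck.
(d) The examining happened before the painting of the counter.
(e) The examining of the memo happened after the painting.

(b), (c), (e)

(a) Not entailed — Ravi examined the memo, not the counter; the counter belongs to the painting event.
(b) Entailed — every conjunct here is already in the original painting event.
(c) Entailed — the original entails any weakening of itself; this just drops 'after dinner', 'for the class'.
(d) Not entailed — the narrative places the painting before the examining, not after.
(e) Entailed — the narrative places the painting before the examining.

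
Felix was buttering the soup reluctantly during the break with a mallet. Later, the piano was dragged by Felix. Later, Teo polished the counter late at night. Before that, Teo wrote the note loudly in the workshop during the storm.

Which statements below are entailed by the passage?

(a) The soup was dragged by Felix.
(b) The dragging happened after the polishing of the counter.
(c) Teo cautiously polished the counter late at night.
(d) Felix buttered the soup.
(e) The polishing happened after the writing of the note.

(e)

(a) Not entailed — Felix dragged the piano, not the soup; the soup belongs to the buttering event.
(b) Not entailed — the narrative places the dragging before the polishing, not after.
(c) Not entailed — 'cautiously' adds information not in the original event.
(d) Not entailed — 'was buttering' is progressive on an accomplishment; it does not entail the completed 'buttered'.
(e) Entailed — the narrative places the writing before the polishing.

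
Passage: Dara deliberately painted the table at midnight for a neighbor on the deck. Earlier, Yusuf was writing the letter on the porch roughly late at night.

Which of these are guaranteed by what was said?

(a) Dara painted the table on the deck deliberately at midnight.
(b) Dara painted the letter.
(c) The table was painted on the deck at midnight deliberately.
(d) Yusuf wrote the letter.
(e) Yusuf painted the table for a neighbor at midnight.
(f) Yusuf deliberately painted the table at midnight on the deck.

(a) Entailed — dropping 'for a neighbor' leaves a sub-description the original still satisfies.
(b) Not entailed — Dara painted the table, not the letter; the letter belongs to the writing event.
(c) Entailed — the original entails any weakening of itself; this just drops 'for a neighbor' and generalizes the agent.
(d) Not entailed — 'was writing' is progressive on an accomplishment; it does not entail the completed 'wrote'.
(e) Not entailed — the passage has Dara painting the table, not Yusuf.
(f) Not entailed — the passage has Dara painting the table, not Yusuf.

(a), (c)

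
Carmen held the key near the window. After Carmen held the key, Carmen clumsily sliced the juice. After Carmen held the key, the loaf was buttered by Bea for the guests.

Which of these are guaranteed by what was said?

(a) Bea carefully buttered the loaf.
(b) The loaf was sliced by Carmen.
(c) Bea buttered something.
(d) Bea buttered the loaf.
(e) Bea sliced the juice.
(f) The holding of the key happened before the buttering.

(a) Not entailed — 'carefully' adds information not in the original event.
(b) Not entailed — Carmen sliced the juice, not the loaf; the loaf belongs to the buttering event.
(c) Entailed — the original entails any weakening of itself; this just drops 'for the guests' and generalizes the patient.
(d) Entailed — every conjunct here is already in the original buttering event.
(e) Not entailed — the passage has Carmen slicing the juice, not Bea.
(f) Entailed — the narrative places the holding before the buttering.

(c), (d), (f)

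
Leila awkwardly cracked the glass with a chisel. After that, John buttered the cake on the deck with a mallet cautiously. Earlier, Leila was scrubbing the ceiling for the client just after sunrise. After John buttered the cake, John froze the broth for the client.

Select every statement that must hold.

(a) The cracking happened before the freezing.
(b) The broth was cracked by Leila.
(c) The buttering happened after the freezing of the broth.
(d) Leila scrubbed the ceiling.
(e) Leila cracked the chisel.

(a) Entailed — the narrative places the cracking before the freezing.
(b) Not entailed — Leila cracked the glass, not the broth; the broth belongs to the freezing event.
(c) Not entailed — the narrative places the buttering before the freezing, not after.
(d) Entailed — 'scrub' is an activity; 'was scrubbing' entails that some scrubbing happened, so 'scrubbed' holds.
(e) Not entailed — the chisel is the instrument, not what was cracked.

(a), (d)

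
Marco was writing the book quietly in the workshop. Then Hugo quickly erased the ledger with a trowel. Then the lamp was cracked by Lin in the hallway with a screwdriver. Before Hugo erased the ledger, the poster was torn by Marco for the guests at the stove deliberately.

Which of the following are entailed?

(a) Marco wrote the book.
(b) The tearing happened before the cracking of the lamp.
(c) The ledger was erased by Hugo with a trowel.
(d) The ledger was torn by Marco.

(a) Not entailed — 'was writing' is progressive on an accomplishment; it does not entail the completed 'wrote'.
(b) Entailed — the narrative places the tearing before the cracking.
(c) Entailed — this follows by dropping conjuncts from the erasing event's description.
(d) Not entailed — Marco tore the poster, not the ledger; the ledger belongs to the erasing event.

(b), (c)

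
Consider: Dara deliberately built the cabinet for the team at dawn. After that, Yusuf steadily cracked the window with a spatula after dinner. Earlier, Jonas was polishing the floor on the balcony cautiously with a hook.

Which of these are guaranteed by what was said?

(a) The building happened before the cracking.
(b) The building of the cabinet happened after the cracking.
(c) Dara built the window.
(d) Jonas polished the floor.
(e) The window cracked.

(a) Entailed — the narrative places the building before the cracking.
(b) Not entailed — the narrative places the building before the cracking, not after.
(c) Not entailed — Dara built the cabinet, not the window; the window belongs to the cracking event.
(d) Entailed — 'polish' is an activity; 'was polishing' entails that some polishing happened, so 'polished' holds.
(e) Entailed — 'Yusuf cracked the window' is causative; it entails the inchoative 'the window cracked'.

(a), (d), (e)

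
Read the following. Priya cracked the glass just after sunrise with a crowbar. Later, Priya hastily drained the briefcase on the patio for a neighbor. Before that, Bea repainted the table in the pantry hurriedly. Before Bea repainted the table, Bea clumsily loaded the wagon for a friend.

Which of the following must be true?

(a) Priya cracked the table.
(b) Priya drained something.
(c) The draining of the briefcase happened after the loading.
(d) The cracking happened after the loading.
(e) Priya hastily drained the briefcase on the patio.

(a) Not entailed — Priya cracked the glass, not the table; the table belongs to the repainting event.
(b) Entailed — every conjunct here is already in the original draining event.
(c) Entailed — the narrative places the loading before the draining.
(d) Not entailed — the narrative doesn't order the loading relative to the cracking.
(e) Entailed — every conjunct here is already in the original draining event.

(b), (c), (e)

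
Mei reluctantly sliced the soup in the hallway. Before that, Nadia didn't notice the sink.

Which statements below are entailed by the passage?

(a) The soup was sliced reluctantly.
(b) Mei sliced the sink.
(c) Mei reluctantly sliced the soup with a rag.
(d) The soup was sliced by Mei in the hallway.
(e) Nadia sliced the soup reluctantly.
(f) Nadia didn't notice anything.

(a), (d)

(a) Entailed — this follows by dropping conjuncts from the slicing event's description.
(b) Not entailed — Mei sliced the soup, not the sink; the sink belongs to the noticing event.
(c) Not entailed — 'with a rag' adds information not in the original event.
(d) Entailed — this follows by dropping conjuncts from the slicing event's description.
(e) Not entailed — the passage has Mei slicing the soup, not Nadia.
(f) Not entailed — the original only denies this specific event; Nadia may have noticed something else.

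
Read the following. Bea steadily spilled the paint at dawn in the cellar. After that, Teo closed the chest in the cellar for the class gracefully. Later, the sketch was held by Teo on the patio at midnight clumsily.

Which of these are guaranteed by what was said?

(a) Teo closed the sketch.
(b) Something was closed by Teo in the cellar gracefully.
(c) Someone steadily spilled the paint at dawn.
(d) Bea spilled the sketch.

(a) Not entailed — Teo closed the chest, not the sketch; the sketch belongs to the holding event.
(b) Entailed — dropping 'for the class' and generalizing the patient leaves a sub-description the original still satisfies.
(c) Entailed — every conjunct here is already in the original spilling event.
(d) Not entailed — Bea spilled the paint, not the sketch; the sketch belongs to the holding event.

(b), (c)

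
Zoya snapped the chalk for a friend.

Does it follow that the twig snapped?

Nothing is said about any twig; only the chalk is affected.

no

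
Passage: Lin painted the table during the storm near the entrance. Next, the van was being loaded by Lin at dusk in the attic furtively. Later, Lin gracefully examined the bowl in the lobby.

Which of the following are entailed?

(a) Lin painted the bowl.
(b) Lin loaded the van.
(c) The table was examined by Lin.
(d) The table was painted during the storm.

(d)

(a) Not entailed — Lin painted the table, not the bowl; the bowl belongs to the examining event.
(b) Not entailed — 'was loading' is progressive on an accomplishment; it does not entail the completed 'loaded'.
(c) Not entailed — Lin examined the bowl, not the table; the table belongs to the painting event.
(d) Entailed — dropping 'near the entrance' and generalizing the agent leaves a sub-description the original still satisfies.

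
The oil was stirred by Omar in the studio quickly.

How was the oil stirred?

'quickly' marks the manner of the stirring event.

quickly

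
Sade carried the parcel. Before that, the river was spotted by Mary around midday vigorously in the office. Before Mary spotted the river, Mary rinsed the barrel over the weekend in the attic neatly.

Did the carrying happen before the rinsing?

The narrative orders the rinsing before the carrying.

no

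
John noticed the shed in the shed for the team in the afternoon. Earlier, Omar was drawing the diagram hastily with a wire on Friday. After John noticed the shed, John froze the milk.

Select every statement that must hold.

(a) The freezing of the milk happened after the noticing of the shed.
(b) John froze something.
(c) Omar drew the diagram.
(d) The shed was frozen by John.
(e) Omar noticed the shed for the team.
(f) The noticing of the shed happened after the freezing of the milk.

(a), (b)

(a) Entailed — the narrative places the noticing before the freezing.
(b) Entailed — every conjunct here is already in the original freezing event.
(c) Not entailed — 'was drawing' is progressive on an accomplishment; it does not entail the completed 'drew'.
(d) Not entailed — John froze the milk, not the shed; the shed belongs to the noticing event.
(e) Not entailed — the passage has John noticing the shed, not Omar.
(f) Not entailed — the narrative places the noticing before the freezing, not after.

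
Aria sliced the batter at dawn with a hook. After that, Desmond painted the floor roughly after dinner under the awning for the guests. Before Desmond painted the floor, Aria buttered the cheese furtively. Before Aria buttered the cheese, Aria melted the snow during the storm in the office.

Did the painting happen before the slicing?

The narrative orders the slicing before the painting.

no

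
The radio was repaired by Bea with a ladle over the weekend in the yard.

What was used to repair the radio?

a ladle

'with a ladle' marks the instrument of the repairing event.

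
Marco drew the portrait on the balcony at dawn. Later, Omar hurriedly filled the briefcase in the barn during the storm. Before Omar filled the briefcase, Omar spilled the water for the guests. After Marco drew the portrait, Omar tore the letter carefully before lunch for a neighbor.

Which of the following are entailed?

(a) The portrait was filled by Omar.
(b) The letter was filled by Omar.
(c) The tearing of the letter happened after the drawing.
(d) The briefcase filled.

(c), (d)

(a) Not entailed — Omar filled the briefcase, not the portrait; the portrait belongs to the drawing event.
(b) Not entailed — Omar filled the briefcase, not the letter; the letter belongs to the tearing event.
(c) Entailed — the narrative places the drawing before the tearing.
(d) Entailed — 'Omar filled the briefcase' is causative; it entails the inchoative 'the briefcase filled'.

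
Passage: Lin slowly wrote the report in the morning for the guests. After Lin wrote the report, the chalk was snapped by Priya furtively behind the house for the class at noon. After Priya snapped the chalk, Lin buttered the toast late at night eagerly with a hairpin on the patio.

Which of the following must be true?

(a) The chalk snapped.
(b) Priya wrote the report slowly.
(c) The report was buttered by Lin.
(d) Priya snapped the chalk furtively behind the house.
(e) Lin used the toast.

(a), (d)

(a) Entailed — 'Priya snapped the chalk' is causative; it entails the inchoative 'the chalk snapped'.
(b) Not entailed — the passage has Lin writing the report, not Priya.
(c) Not entailed — Lin buttered the toast, not the report; the report belongs to the writing event.
(d) Entailed — the original entails any weakening of itself; this just drops 'for the class', 'at noon'.
(e) Not entailed — the toast is the patient, not an instrument — Lin used a hairpin.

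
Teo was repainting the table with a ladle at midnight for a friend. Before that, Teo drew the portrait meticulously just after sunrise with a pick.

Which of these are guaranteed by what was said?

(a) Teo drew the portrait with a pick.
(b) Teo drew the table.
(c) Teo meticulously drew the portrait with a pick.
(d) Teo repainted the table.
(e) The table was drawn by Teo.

(a), (c)

(a) Entailed — every conjunct here is already in the original drawing event.
(b) Not entailed — Teo drew the portrait, not the table; the table belongs to the repainting event.
(c) Entailed — every conjunct here is already in the original drawing event.
(d) Not entailed — 'was repainting' is progressive on an accomplishment; it does not entail the completed 'repainted'.
(e) Not entailed — Teo drew the portrait, not the table; the table belongs to the repainting event.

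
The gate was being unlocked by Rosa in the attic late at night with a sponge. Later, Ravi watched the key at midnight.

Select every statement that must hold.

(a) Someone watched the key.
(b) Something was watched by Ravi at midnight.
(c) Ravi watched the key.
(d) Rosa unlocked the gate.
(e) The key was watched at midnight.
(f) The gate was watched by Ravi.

(a), (b), (c), (e)

(a) Entailed — this follows by dropping conjuncts from the watching event's description.
(b) Entailed — generalizing the patient leaves a sub-description the original still satisfies.
(c) Entailed — this follows by dropping conjuncts from the watching event's description.
(d) Not entailed — 'was unlocking' is progressive on an accomplishment; it does not entail the completed 'unlocked'.
(e) Entailed — every conjunct here is already in the original watching event.
(f) Not entailed — Ravi watched the key, not the gate; the gate belongs to the unlocking event.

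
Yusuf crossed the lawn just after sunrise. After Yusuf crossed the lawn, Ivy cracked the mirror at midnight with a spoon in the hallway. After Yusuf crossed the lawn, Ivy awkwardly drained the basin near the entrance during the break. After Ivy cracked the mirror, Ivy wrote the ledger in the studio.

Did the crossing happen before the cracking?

yes

The narrative orders the crossing before the cracking.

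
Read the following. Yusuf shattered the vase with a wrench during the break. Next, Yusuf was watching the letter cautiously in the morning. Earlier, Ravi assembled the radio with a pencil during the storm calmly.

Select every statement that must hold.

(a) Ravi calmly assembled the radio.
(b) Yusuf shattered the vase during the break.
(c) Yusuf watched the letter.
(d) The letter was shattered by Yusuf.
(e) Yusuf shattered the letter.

(a) Entailed — dropping 'during the storm', 'with a pencil' leaves a sub-description the original still satisfies.
(b) Entailed — dropping 'with a wrench' leaves a sub-description the original still satisfies.
(c) Entailed — 'watch' is an activity; 'was watching' entails that some watching happened, so 'watched' holds.
(d) Not entailed — Yusuf shattered the vase, not the letter; the letter belongs to the watching event.
(e) Not entailed — Yusuf shattered the vase, not the letter; the letter belongs to the watching event.

(a), (b), (c)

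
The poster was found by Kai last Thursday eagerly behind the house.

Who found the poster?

'Kai' marks the agent of the finding event.

Kai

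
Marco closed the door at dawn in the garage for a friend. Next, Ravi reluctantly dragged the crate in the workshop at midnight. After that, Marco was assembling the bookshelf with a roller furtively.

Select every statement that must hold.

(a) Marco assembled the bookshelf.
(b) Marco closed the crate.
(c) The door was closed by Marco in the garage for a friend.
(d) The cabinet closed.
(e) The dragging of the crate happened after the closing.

(a) Not entailed — 'was assembling' is progressive on an accomplishment; it does not entail the completed 'assembled'.
(b) Not entailed — Marco closed the door, not the crate; the crate belongs to the dragging event.
(c) Entailed — every conjunct here is already in the original closing event.
(d) Not entailed — the door is what closed, not the cabinet.
(e) Entailed — the narrative places the closing before the dragging.

(c), (e)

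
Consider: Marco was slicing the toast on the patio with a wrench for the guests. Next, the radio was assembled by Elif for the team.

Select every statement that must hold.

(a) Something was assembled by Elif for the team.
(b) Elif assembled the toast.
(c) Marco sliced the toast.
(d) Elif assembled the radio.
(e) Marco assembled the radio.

(a) Entailed — generalizing the patient leaves a sub-description the original still satisfies.
(b) Not entailed — Elif assembled the radio, not the toast; the toast belongs to the slicing event.
(c) Not entailed — 'was slicing' is progressive on an accomplishment; it does not entail the completed 'sliced'.
(d) Entailed — dropping 'for the team' leaves a sub-description the original still satisfies.
(e) Not entailed — the passage has Elif assembling the radio, not Marco.

(a), (d)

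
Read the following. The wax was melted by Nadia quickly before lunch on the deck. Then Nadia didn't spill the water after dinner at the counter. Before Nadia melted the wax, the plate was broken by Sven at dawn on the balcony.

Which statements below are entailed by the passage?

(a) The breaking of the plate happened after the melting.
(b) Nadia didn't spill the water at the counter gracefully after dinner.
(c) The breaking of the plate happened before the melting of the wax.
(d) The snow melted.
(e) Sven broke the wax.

(b), (c)

(a) Not entailed — the narrative places the breaking before the melting, not after.
(b) Entailed — under negation, adding a further restriction is entailed: if no such spilling event occurred, none occurred gracefully either.
(c) Entailed — the narrative places the breaking before the melting.
(d) Not entailed — the wax is what melted, not the snow.
(e) Not entailed — Sven broke the plate, not the wax; the wax belongs to the melting event.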